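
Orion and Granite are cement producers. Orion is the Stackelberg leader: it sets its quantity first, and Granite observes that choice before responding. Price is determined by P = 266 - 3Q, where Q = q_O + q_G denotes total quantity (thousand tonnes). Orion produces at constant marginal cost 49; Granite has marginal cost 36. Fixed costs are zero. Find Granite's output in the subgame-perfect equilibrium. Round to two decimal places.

The follower Granite best-responds to any q_O: π_G = (266 - 3Q)q_G - 36q_G.
∂π_G/∂q_G = 230 - 3q_O - 6q_G = 0 gives the reaction function q_G = (230 - 3q_O)/6.
Orion substitutes q_G(q_O) into its own profit: π_O = q_O(266 - 3q_O - (230 - 3q_O)/2) - 49q_O = (151 - (3/2)q_O)q_O - 49q_O.
Leader FOC: 102 - 3q_O = 0, so q_O = 34.
Then q_G = (230 - 3·34)/6 = 64/3.

21.33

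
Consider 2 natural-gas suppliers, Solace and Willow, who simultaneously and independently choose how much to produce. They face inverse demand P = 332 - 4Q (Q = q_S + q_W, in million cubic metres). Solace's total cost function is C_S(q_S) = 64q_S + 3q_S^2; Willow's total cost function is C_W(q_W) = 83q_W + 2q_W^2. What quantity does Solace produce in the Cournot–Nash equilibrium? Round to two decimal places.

14.61

Solace's profit: π_S = (332 - 4Q)q_S - (64q_S + 3q_S²). Setting ∂π_S/∂q_S = 0: 268 - 14q_S - 4(q_W) = 0.
Willow's first-order condition: 249 - 12q_W - 4(q_S) = 0.
Best responses: q_S = (268 - 4q_W)/14, q_W = (249 - 4q_S)/12.
Substituting one into the other gives q_S = 555/38 and q_W = 1207/76.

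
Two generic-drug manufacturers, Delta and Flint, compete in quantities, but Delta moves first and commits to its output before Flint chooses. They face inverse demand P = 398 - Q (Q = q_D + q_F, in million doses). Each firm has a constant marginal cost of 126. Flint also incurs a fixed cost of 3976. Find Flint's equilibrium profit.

The follower Flint best-responds to any q_D: π_F = (398 - Q)q_F - 126q_F.
Follower FOC: 272 - q_D - 2q_F = 0, so q_F(q_D) = (272 - q_D)/2.
Delta substitutes q_F(q_D) into its own profit: π_D = q_D(398 - q_D - (272 - q_D)/2) - 126q_D = (262 - (1/2)q_D)q_D - 126q_D.
Maximising: ∂π_D/∂q_D = 136 - q_D = 0, giving q_D = 136.
Then q_F = (272 - 136)/2 = 68.
Price P = 398 - 204 = 194.
Flint's profit: (194 - 126)·68 - 3976 = 648.

648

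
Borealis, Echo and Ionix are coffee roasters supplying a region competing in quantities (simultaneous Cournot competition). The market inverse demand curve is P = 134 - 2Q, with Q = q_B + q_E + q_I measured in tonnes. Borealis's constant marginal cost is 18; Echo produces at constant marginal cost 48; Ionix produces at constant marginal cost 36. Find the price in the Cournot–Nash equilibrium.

59

Borealis's profit: π_B = (134 - 2Q)q_B - (18q_B). Setting ∂π_B/∂q_B = 0: 116 - 4q_B - 2(q_E + q_I) = 0.
Echo's first-order condition: 86 - 4q_E - 2(q_B + q_I) = 0.
Ionix's profit: π_I = (134 - 2Q)q_I - (36q_I). Setting ∂π_I/∂q_I = 0: 98 - 4q_I - 2(q_B + q_E) = 0.
Adding the 3 conditions: 300 − 4Q − 4Q = 0, i.e. Q = 75/2.
Back-substituting: q_B = (116 − 75)/2 = 41/2, q_E = (86 − 75)/2 = 11/2, q_I = (98 − 75)/2 = 23/2.
Total output Q = 75/2, so price P = 134 - 2·(75/2) = 59.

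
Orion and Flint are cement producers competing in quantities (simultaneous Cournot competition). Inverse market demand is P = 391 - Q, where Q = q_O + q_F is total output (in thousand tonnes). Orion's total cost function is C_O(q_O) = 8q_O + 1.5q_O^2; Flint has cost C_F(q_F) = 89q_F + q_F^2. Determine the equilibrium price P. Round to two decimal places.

266.95

Orion's profit: π_O = (391 - Q)q_O - (8q_O + (3/2)q_O²). Setting ∂π_O/∂q_O = 0: 383 - 5q_O - (q_F) = 0.
Flint's profit: π_F = (391 - Q)q_F - (89q_F + q_F²). Setting ∂π_F/∂q_F = 0: 302 - 4q_F - (q_O) = 0.
Best responses: q_O = (383 - q_F)/5, q_F = (302 - q_O)/4.
Solving the pair: q_O = 1230/19, q_F = 1127/19.
Total output Q = 124.0526, so price P = 391 - 124.0526 = 266.9474.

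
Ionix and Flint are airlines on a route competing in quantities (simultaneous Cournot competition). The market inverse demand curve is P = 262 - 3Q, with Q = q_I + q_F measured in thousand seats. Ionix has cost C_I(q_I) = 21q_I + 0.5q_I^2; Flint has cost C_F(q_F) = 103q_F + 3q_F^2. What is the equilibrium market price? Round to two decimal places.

Ionix's profit: π_I = (262 - 3Q)q_I - (21q_I + (1/2)q_I²). Setting ∂π_I/∂q_I = 0: 241 - 7q_I - 3(q_F) = 0.
Flint's profit: π_F = (262 - 3Q)q_F - (103q_F + 3q_F²). Setting ∂π_F/∂q_F = 0: 159 - 12q_F - 3(q_I) = 0.
Rearranging gives the reaction functions q_I = (241 - 3q_F)/7 and q_F = (159 - 3q_I)/12.
Substituting one into the other gives q_I = 161/5 and q_F = 26/5.
Total output Q = 187/5, so price P = 262 - 3·(187/5) = 749/5.

149.80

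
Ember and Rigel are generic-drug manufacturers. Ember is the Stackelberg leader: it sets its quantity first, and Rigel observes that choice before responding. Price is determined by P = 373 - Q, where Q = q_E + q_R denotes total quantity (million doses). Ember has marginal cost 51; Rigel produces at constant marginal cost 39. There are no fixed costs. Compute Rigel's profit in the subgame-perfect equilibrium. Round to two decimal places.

The follower Rigel best-responds to any q_E: π_R = (373 - Q)q_R - 39q_R.
Follower FOC: 334 - q_E - 2q_R = 0, so q_R(q_E) = (334 - q_E)/2.
Ember substitutes q_R(q_E) into its own profit: π_E = q_E(373 - q_E - (334 - q_E)/2) - 51q_E = (206 - (1/2)q_E)q_E - 51q_E.
Leader FOC: 155 - q_E = 0, so q_E = 155.
Then q_R = (334 - 155)/2 = 179/2.
Price P = 373 - 489/2 = 257/2.
Rigel's profit: (257/2 - 39)·(179/2) = 8010.2500.

8010.25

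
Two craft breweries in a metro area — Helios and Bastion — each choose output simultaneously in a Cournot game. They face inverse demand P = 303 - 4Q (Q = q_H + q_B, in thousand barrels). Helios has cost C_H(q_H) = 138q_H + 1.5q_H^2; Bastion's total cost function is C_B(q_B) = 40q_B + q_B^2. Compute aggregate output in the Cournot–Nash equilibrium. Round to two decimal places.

30.12

Helios's profit: π_H = (303 - 4Q)q_H - (138q_H + (3/2)q_H²). Setting ∂π_H/∂q_H = 0: 165 - 11q_H - 4(q_B) = 0.
Bastion's profit: π_B = (303 - 4Q)q_B - (40q_B + q_B²). Setting ∂π_B/∂q_B = 0: 263 - 10q_B - 4(q_H) = 0.
Best responses: q_H = (165 - 4q_B)/11, q_B = (263 - 4q_H)/10.
Substituting one into the other gives q_H = 299/47 and q_B = 23.7553.
Total output Q = 299/47 + 23.7553 = 30.1170.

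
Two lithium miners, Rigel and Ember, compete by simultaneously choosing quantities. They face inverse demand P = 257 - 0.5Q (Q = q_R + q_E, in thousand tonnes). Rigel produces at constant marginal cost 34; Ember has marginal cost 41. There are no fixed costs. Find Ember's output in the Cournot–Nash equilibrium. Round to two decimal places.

139.33

Rigel's profit: π_R = (257 - 0.5Q)q_R - (34q_R). Setting ∂π_R/∂q_R = 0: 223 - q_R - (1/2)(q_E) = 0.
Ember's first-order condition: 216 - q_E - (1/2)(q_R) = 0.
So q_R = (223 - (1/2)q_E) and q_E = (216 - (1/2)q_R).
Solving the pair: q_R = 460/3, q_E = 418/3.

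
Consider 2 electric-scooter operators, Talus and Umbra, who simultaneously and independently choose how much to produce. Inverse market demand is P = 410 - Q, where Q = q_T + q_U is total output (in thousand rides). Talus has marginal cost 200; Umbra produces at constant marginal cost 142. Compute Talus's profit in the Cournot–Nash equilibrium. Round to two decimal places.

Talus's profit: π_T = (410 - Q)q_T - (200q_T). Setting ∂π_T/∂q_T = 0: 210 - 2q_T - (q_U) = 0.
Umbra's profit: π_U = (410 - Q)q_U - (142q_U). Setting ∂π_U/∂q_U = 0: 268 - 2q_U - (q_T) = 0.
Best responses: q_T = (210 - q_U)/2, q_U = (268 - q_T)/2.
Solving the pair: q_T = 152/3, q_U = 326/3.
Price P = 410 - 478/3 = 752/3.
Talus's profit: (752/3 - 200)·(152/3) = 2567.1111.

2567.11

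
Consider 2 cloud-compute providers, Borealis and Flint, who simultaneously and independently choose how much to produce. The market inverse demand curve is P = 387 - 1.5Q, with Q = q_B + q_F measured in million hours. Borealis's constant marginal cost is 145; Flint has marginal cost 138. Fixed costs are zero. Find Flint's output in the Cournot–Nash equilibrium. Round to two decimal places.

56.89

Borealis's profit: π_B = (387 - 1.5Q)q_B - (145q_B). Setting ∂π_B/∂q_B = 0: 242 - 3q_B - (3/2)(q_F) = 0.
Flint's first-order condition: 249 - 3q_F - (3/2)(q_B) = 0.
So q_B = (242 - (3/2)q_F)/3 and q_F = (249 - (3/2)q_B)/3.
Substituting one into the other gives q_B = 470/9 and q_F = 512/9.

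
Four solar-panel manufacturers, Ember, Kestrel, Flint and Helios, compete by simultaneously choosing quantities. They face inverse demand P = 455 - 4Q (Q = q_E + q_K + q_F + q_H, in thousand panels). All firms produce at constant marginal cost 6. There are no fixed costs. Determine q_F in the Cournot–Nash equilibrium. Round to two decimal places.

Each firm earns π_i = (455 - 4Q)q_i - 6q_i.
First-order condition (treating rivals' output as given): 449 - 8q_i - 4·Σ_{j≠i} q_j = 0.
By symmetry each firm produces the same amount; substituting Σ_{j≠i} q_j = 3q_i yields q_i = 449/20.

22.45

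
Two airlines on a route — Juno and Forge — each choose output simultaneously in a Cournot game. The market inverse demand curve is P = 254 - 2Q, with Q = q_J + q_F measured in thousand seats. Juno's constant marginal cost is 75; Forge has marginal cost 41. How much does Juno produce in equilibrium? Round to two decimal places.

24.17

Juno's profit: π_J = (254 - 2Q)q_J - (75q_J). Setting ∂π_J/∂q_J = 0: 179 - 4q_J - 2(q_F) = 0.
Forge's profit: π_F = (254 - 2Q)q_F - (41q_F). Setting ∂π_F/∂q_F = 0: 213 - 4q_F - 2(q_J) = 0.
Rearranging gives the reaction functions q_J = (179 - 2q_F)/4 and q_F = (213 - 2q_J)/4.
Substituting one into the other gives q_J = 145/6 and q_F = 247/6.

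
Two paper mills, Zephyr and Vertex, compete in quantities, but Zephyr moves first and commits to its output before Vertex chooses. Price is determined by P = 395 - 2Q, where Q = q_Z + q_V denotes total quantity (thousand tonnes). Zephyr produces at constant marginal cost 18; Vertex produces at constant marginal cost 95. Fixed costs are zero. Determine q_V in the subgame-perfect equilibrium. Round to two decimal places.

The follower Vertex best-responds to any q_Z: π_V = (395 - 2Q)q_V - 95q_V.
Follower FOC: 300 - 2q_Z - 4q_V = 0, so q_V(q_Z) = (300 - 2q_Z)/4.
The leader anticipates this reaction. Substituting into P = 395 - 2Q gives P = 245 - q_Z, so π_Z = (245 - q_Z)q_Z - 18q_Z.
Leader FOC: 227 - 2q_Z = 0, so q_Z = 227/2.
Then q_V = (300 - 2·(227/2))/4 = 73/4.

18.25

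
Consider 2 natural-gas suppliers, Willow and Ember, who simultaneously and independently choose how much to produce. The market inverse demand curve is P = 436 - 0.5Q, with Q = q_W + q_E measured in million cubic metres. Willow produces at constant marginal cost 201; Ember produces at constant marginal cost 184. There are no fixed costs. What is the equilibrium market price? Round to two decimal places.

Willow's profit: π_W = (436 - 0.5Q)q_W - (201q_W). Setting ∂π_W/∂q_W = 0: 235 - q_W - (1/2)(q_E) = 0.
Ember's profit: π_E = (436 - 0.5Q)q_E - (184q_E). Setting ∂π_E/∂q_E = 0: 252 - q_E - (1/2)(q_W) = 0.
Rearranging gives the reaction functions q_W = (235 - (1/2)q_E) and q_E = (252 - (1/2)q_W).
Solving the pair: q_W = 436/3, q_E = 538/3.
Total output Q = 974/3, so price P = 436 - (1/2)·(974/3) = 821/3.

273.67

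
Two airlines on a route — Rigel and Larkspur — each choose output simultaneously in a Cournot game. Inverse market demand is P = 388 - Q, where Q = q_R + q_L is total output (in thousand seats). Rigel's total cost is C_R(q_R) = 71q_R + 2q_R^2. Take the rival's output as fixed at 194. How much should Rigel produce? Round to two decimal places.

20.50

With the rival's output fixed at 194, Rigel's profit is π_R = (388 - 194 - q_R)q_R - (71q_R + 2q_R²) = (194 - q_R)q_R - (71q_R + 2q_R²).
∂π_R/∂q_R = 123 - 6q_R = 0, so q_R = 41/2.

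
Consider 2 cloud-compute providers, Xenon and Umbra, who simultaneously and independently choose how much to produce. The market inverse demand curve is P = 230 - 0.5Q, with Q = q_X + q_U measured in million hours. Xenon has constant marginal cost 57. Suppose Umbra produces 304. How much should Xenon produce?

With the rival's output fixed at 304, Xenon's profit is π_X = (230 - (1/2)·304 - (1/2)q_X)q_X - (57q_X) = (78 - (1/2)q_X)q_X - (57q_X).
∂π_X/∂q_X = 21 - q_X = 0, so q_X = 21.

21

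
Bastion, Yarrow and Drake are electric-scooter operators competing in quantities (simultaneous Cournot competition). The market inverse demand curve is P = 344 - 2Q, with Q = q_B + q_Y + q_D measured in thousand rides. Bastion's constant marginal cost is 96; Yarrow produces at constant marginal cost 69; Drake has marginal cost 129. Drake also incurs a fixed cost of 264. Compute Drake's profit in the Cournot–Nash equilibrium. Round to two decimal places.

Bastion's profit: π_B = (344 - 2Q)q_B - (96q_B). Setting ∂π_B/∂q_B = 0: 248 - 4q_B - 2(q_Y + q_D) = 0.
Yarrow's first-order condition: 275 - 4q_Y - 2(q_B + q_D) = 0.
Drake's profit: π_D = (344 - 2Q)q_D - (129q_D). Setting ∂π_D/∂q_D = 0: 215 - 4q_D - 2(q_B + q_Y) = 0.
Summing all 3 equations gives 738 − 8Q = 0, hence Q = 369/4.
Back-substituting: q_B = (248 − 369/2)/2 = 127/4, q_Y = (275 − 369/2)/2 = 181/4, q_D = (215 − 369/2)/2 = 61/4.
Price P = 344 - 2·(369/4) = 319/2.
Drake's profit: (319/2 - 129)·(61/4) - 264 = 1609/8.

201.13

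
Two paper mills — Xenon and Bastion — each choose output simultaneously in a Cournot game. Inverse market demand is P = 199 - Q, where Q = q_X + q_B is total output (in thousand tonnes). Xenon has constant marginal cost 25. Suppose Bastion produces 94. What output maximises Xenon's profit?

With the rival's output fixed at 94, Xenon's profit is π_X = (199 - 94 - q_X)q_X - (25q_X) = (105 - q_X)q_X - (25q_X).
∂π_X/∂q_X = 80 - 2q_X = 0, so q_X = 40.

40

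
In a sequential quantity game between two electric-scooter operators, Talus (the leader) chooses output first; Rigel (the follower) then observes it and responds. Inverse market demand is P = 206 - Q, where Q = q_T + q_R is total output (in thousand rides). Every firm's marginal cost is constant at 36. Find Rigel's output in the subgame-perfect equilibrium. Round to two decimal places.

42.50

Solve by backward induction. Given q_T, the follower Rigel maximises π_R = (206 - q_T - q_R)q_R - 36q_R.
Setting the follower's marginal profit to zero, 170 - q_T - 2q_R = 0, i.e. q_R = (170 - q_T)/2.
Talus substitutes q_R(q_T) into its own profit: π_T = q_T(206 - q_T - (170 - q_T)/2) - 36q_T = (121 - (1/2)q_T)q_T - 36q_T.
Maximising: ∂π_T/∂q_T = 85 - q_T = 0, giving q_T = 85.
Then q_R = (170 - 85)/2 = 85/2.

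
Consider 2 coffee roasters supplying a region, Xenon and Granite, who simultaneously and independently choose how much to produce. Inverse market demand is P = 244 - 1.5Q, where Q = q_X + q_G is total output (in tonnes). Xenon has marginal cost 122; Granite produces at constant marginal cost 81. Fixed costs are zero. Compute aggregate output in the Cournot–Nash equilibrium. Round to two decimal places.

Xenon's profit: π_X = (244 - 1.5Q)q_X - (122q_X). Setting ∂π_X/∂q_X = 0: 122 - 3q_X - (3/2)(q_G) = 0.
Granite's first-order condition: 163 - 3q_G - (3/2)(q_X) = 0.
So q_X = (122 - (3/2)q_G)/3 and q_G = (163 - (3/2)q_X)/3.
Substituting one into the other gives q_X = 18 and q_G = 136/3.
Total output Q = 18 + 136/3 = 190/3.

63.33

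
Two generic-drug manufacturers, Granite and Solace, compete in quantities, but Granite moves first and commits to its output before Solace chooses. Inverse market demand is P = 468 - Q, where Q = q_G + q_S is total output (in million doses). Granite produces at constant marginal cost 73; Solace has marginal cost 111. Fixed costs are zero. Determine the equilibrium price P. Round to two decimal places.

Solve by backward induction. Given q_G, the follower Solace maximises π_S = (468 - q_G - q_S)q_S - 111q_S.
∂π_S/∂q_S = 357 - q_G - 2q_S = 0 gives the reaction function q_S = (357 - q_G)/2.
The leader anticipates this reaction. Substituting into P = 468 - Q gives P = 579/2 - (1/2)q_G, so π_G = (579/2 - (1/2)q_G)q_G - 73q_G.
The leader's first-order condition 433/2 - q_G = 0 yields q_G = 433/2.
Then q_S = (357 - 433/2)/2 = 281/4.
Total output Q = 1147/4, so price P = 468 - 1147/4 = 725/4.

181.25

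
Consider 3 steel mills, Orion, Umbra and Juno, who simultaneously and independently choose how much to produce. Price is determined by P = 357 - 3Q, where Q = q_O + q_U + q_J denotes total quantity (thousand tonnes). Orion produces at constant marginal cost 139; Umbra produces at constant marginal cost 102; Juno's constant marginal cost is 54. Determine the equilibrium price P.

163

Orion's profit: π_O = (357 - 3Q)q_O - (139q_O). Setting ∂π_O/∂q_O = 0: 218 - 6q_O - 3(q_U + q_J) = 0.
Umbra's profit: π_U = (357 - 3Q)q_U - (102q_U). Setting ∂π_U/∂q_U = 0: 255 - 6q_U - 3(q_O + q_J) = 0.
Juno's first-order condition: 303 - 6q_J - 3(q_O + q_U) = 0.
Adding the 3 conditions: 776 − 6Q − 6Q = 0, i.e. Q = 194/3.
Back-substituting: q_O = (218 − 194)/3 = 8, q_U = (255 − 194)/3 = 61/3, q_J = (303 − 194)/3 = 109/3.
Total output Q = 194/3, so price P = 357 - 3·(194/3) = 163.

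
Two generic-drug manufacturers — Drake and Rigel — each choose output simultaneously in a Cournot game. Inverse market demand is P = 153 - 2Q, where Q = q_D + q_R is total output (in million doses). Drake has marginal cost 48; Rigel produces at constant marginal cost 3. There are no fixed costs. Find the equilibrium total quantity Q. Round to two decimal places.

42.50

Drake's profit: π_D = (153 - 2Q)q_D - (48q_D). Setting ∂π_D/∂q_D = 0: 105 - 4q_D - 2(q_R) = 0.
Rigel's first-order condition: 150 - 4q_R - 2(q_D) = 0.
So q_D = (105 - 2q_R)/4 and q_R = (150 - 2q_D)/4.
Solving the pair: q_D = 10, q_R = 65/2.
Total output Q = 10 + 65/2 = 85/2.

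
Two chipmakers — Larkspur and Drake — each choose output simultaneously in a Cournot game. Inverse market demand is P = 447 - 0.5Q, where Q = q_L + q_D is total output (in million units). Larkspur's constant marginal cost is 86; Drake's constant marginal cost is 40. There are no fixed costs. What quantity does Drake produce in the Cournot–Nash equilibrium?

Larkspur's profit: π_L = (447 - 0.5Q)q_L - (86q_L). Setting ∂π_L/∂q_L = 0: 361 - q_L - (1/2)(q_D) = 0.
Drake's profit: π_D = (447 - 0.5Q)q_D - (40q_D). Setting ∂π_D/∂q_D = 0: 407 - q_D - (1/2)(q_L) = 0.
Best responses: q_L = (361 - (1/2)q_D), q_D = (407 - (1/2)q_L).
Substituting one into the other gives q_L = 210 and q_D = 302.

302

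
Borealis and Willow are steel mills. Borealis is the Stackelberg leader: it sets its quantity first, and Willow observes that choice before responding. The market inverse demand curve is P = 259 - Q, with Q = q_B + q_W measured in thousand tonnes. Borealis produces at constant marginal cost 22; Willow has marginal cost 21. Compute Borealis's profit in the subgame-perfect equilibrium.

6962

The follower Willow best-responds to any q_B: π_W = (259 - Q)q_W - 21q_W.
Follower FOC: 238 - q_B - 2q_W = 0, so q_W(q_B) = (238 - q_B)/2.
Borealis substitutes q_W(q_B) into its own profit: π_B = q_B(259 - q_B - (238 - q_B)/2) - 22q_B = (140 - (1/2)q_B)q_B - 22q_B.
Leader FOC: 118 - q_B = 0, so q_B = 118.
Then q_W = (238 - 118)/2 = 60.
Price P = 259 - 178 = 81.
Borealis's profit: (81 - 22)·118 = 6962.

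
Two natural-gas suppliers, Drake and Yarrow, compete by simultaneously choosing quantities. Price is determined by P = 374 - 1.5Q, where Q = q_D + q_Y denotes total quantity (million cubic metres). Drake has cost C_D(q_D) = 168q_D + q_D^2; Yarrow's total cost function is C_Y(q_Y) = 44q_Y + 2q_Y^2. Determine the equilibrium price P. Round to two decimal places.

269.21

Drake's profit: π_D = (374 - 1.5Q)q_D - (168q_D + q_D²). Setting ∂π_D/∂q_D = 0: 206 - 5q_D - (3/2)(q_Y) = 0.
Yarrow's first-order condition: 330 - 7q_Y - (3/2)(q_D) = 0.
Best responses: q_D = (206 - (3/2)q_Y)/5, q_Y = (330 - (3/2)q_D)/7.
Substituting one into the other gives q_D = 28.9160 and q_Y = 40.9466.
Total output Q = 69.8626, so price P = 374 - (3/2)·69.8626 = 269.2061.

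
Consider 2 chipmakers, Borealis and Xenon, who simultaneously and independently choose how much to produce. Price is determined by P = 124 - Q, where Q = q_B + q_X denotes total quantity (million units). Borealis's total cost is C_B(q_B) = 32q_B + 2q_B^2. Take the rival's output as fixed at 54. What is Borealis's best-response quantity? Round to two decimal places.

6.33

With the rival's output fixed at 54, Borealis's profit is π_B = (124 - 54 - q_B)q_B - (32q_B + 2q_B²) = (70 - q_B)q_B - (32q_B + 2q_B²).
∂π_B/∂q_B = 38 - 6q_B = 0, so q_B = 19/3.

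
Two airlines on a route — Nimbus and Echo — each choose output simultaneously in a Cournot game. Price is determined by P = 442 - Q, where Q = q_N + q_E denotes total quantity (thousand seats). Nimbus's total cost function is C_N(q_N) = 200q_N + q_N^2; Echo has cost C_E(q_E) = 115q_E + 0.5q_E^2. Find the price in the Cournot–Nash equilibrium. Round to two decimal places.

Nimbus's profit: π_N = (442 - Q)q_N - (200q_N + q_N²). Setting ∂π_N/∂q_N = 0: 242 - 4q_N - (q_E) = 0.
Echo's profit: π_E = (442 - Q)q_E - (115q_E + (1/2)q_E²). Setting ∂π_E/∂q_E = 0: 327 - 3q_E - (q_N) = 0.
So q_N = (242 - q_E)/4 and q_E = (327 - q_N)/3.
Solving the pair: q_N = 399/11, q_E = 1066/11.
Total output Q = 1465/11, so price P = 442 - 1465/11 = 308.8182.

308.82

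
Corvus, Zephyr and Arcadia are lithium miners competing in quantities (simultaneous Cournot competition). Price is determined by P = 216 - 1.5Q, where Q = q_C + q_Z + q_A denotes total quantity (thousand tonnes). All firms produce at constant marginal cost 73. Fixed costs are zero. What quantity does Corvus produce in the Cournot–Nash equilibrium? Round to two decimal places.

23.83

A representative firm's profit is π_i = q_i(216 - 1.5Q) - 73q_i.
Setting ∂π_i/∂q_i = 0 with rivals' quantities fixed: 143 - 3q_i - (3/2)·Σ_{j≠i} q_j = 0.
By symmetry each firm produces the same amount; substituting Σ_{j≠i} q_j = 2q_i yields q_i = 143/6.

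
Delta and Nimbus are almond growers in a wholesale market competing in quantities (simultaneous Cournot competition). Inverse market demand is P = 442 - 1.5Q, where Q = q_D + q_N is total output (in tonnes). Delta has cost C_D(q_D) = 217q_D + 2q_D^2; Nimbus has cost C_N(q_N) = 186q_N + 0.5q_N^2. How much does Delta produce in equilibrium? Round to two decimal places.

20.04

Delta's profit: π_D = (442 - 1.5Q)q_D - (217q_D + 2q_D²). Setting ∂π_D/∂q_D = 0: 225 - 7q_D - (3/2)(q_N) = 0.
Nimbus's profit: π_N = (442 - 1.5Q)q_N - (186q_N + (1/2)q_N²). Setting ∂π_N/∂q_N = 0: 256 - 4q_N - (3/2)(q_D) = 0.
Rearranging gives the reaction functions q_D = (225 - (3/2)q_N)/7 and q_N = (256 - (3/2)q_D)/4.
Solving the pair: q_D = 20.0388, q_N = 56.4854.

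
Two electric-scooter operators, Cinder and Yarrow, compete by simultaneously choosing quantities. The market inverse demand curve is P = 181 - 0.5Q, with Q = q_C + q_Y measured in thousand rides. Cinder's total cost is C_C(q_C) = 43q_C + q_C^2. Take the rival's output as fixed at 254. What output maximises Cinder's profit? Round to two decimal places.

3.67

With the rival's output fixed at 254, Cinder's profit is π_C = (181 - (1/2)·254 - (1/2)q_C)q_C - (43q_C + q_C²) = (54 - (1/2)q_C)q_C - (43q_C + q_C²).
∂π_C/∂q_C = 11 - 3q_C = 0, so q_C = 11/3.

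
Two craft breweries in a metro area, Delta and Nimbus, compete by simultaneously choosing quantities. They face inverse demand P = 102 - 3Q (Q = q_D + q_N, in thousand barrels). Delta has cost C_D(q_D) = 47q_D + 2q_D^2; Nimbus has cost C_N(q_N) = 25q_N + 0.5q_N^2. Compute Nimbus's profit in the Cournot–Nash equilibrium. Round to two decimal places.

Delta's profit: π_D = (102 - 3Q)q_D - (47q_D + 2q_D²). Setting ∂π_D/∂q_D = 0: 55 - 10q_D - 3(q_N) = 0.
Nimbus's first-order condition: 77 - 7q_N - 3(q_D) = 0.
Rearranging gives the reaction functions q_D = (55 - 3q_N)/10 and q_N = (77 - 3q_D)/7.
Solving the pair: q_D = 154/61, q_N = 605/61.
Price P = 102 - 3·(759/61) = 64.6721.
Nimbus's profit: 64.6721·(605/61) - 25·(605/61) - (1/2)(605/61)² = 344.2858.

344.29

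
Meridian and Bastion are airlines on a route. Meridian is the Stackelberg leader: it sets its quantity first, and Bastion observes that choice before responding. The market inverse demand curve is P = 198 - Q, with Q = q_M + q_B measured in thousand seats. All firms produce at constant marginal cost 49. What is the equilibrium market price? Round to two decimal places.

Solve by backward induction. Given q_M, the follower Bastion maximises π_B = (198 - q_M - q_B)q_B - 49q_B.
∂π_B/∂q_B = 149 - q_M - 2q_B = 0 gives the reaction function q_B = (149 - q_M)/2.
The leader anticipates this reaction. Substituting into P = 198 - Q gives P = 247/2 - (1/2)q_M, so π_M = (247/2 - (1/2)q_M)q_M - 49q_M.
Maximising: ∂π_M/∂q_M = 149/2 - q_M = 0, giving q_M = 149/2.
Then q_B = (149 - 149/2)/2 = 149/4.
Total output Q = 447/4, so price P = 198 - 447/4 = 345/4.

86.25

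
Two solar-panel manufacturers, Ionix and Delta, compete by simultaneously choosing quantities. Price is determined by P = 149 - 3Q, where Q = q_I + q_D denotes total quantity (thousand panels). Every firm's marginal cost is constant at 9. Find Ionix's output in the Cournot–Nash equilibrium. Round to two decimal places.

15.56

Each firm earns π_i = (149 - 3Q)q_i - 9q_i.
First-order condition (treating rivals' output as given): 140 - 6q_i - 3q_j = 0.
By symmetry each firm produces the same amount; substituting q_j = q_i yields q_i = 140/9.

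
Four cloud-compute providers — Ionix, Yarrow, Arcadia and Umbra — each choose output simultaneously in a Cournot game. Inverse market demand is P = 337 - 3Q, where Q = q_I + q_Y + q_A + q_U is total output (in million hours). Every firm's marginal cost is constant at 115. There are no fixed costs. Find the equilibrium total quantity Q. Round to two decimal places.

59.20

Each firm earns π_i = (337 - 3Q)q_i - 115q_i.
First-order condition (treating rivals' output as given): 222 - 6q_i - 3·Σ_{j≠i} q_j = 0.
With identical firms every q_j equals q_i, so Σ_{j≠i} q_j = 3q_i and 222 = 15q_i, giving q_i = 74/5.
Total output Q = 74/5 + 74/5 + 74/5 + 74/5 = 296/5.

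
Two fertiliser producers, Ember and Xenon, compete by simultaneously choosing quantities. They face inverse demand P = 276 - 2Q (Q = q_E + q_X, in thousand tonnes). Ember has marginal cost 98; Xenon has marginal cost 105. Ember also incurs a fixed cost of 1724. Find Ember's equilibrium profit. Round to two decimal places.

Ember's profit: π_E = (276 - 2Q)q_E - (98q_E). Setting ∂π_E/∂q_E = 0: 178 - 4q_E - 2(q_X) = 0.
Xenon's first-order condition: 171 - 4q_X - 2(q_E) = 0.
So q_E = (178 - 2q_X)/4 and q_X = (171 - 2q_E)/4.
Substituting one into the other gives q_E = 185/6 and q_X = 82/3.
Price P = 276 - 2·(349/6) = 479/3.
Ember's profit: (479/3 - 98)·(185/6) - 1724 = 177.3889.

177.39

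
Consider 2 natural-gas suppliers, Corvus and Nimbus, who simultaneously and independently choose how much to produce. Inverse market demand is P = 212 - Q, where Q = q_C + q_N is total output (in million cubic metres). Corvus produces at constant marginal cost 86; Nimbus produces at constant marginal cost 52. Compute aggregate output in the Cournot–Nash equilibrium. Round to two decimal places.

Corvus's profit: π_C = (212 - Q)q_C - (86q_C). Setting ∂π_C/∂q_C = 0: 126 - 2q_C - (q_N) = 0.
Nimbus's first-order condition: 160 - 2q_N - (q_C) = 0.
So q_C = (126 - q_N)/2 and q_N = (160 - q_C)/2.
Substituting one into the other gives q_C = 92/3 and q_N = 194/3.
Total output Q = 92/3 + 194/3 = 286/3.

95.33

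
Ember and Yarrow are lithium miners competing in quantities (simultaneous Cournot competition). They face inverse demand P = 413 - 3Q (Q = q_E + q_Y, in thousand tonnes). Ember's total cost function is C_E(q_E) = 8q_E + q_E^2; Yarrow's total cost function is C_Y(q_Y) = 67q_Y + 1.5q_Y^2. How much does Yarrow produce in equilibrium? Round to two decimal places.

24.65

Ember's profit: π_E = (413 - 3Q)q_E - (8q_E + q_E²). Setting ∂π_E/∂q_E = 0: 405 - 8q_E - 3(q_Y) = 0.
Yarrow's profit: π_Y = (413 - 3Q)q_Y - (67q_Y + (3/2)q_Y²). Setting ∂π_Y/∂q_Y = 0: 346 - 9q_Y - 3(q_E) = 0.
Best responses: q_E = (405 - 3q_Y)/8, q_Y = (346 - 3q_E)/9.
Substituting one into the other gives q_E = 869/21 and q_Y = 1553/63.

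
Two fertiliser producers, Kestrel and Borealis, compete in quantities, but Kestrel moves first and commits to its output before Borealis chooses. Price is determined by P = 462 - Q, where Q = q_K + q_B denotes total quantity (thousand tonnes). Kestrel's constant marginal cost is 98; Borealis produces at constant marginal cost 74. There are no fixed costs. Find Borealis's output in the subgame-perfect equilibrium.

109

Solve by backward induction. Given q_K, the follower Borealis maximises π_B = (462 - q_K - q_B)q_B - 74q_B.
∂π_B/∂q_B = 388 - q_K - 2q_B = 0 gives the reaction function q_B = (388 - q_K)/2.
Kestrel substitutes q_B(q_K) into its own profit: π_K = q_K(462 - q_K - (388 - q_K)/2) - 98q_K = (268 - (1/2)q_K)q_K - 98q_K.
The leader's first-order condition 170 - q_K = 0 yields q_K = 170.
Then q_B = (388 - 170)/2 = 109.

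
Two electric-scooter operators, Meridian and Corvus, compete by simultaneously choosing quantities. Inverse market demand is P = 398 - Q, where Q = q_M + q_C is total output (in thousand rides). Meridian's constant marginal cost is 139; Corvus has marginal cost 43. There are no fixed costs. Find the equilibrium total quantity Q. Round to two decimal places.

Meridian's profit: π_M = (398 - Q)q_M - (139q_M). Setting ∂π_M/∂q_M = 0: 259 - 2q_M - (q_C) = 0.
Corvus's first-order condition: 355 - 2q_C - (q_M) = 0.
So q_M = (259 - q_C)/2 and q_C = (355 - q_M)/2.
Substituting one into the other gives q_M = 163/3 and q_C = 451/3.
Total output Q = 163/3 + 451/3 = 614/3.

204.67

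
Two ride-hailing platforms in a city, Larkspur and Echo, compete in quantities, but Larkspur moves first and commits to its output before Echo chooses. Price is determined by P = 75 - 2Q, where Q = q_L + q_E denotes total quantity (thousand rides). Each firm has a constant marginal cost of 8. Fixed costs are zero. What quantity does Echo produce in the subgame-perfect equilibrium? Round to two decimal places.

The follower Echo best-responds to any q_L: π_E = (75 - 2Q)q_E - 8q_E.
Follower FOC: 67 - 2q_L - 4q_E = 0, so q_E(q_L) = (67 - 2q_L)/4.
The leader anticipates this reaction. Substituting into P = 75 - 2Q gives P = 83/2 - q_L, so π_L = (83/2 - q_L)q_L - 8q_L.
Leader FOC: 67/2 - 2q_L = 0, so q_L = 67/4.
Then q_E = (67 - 2·(67/4))/4 = 67/8.

8.38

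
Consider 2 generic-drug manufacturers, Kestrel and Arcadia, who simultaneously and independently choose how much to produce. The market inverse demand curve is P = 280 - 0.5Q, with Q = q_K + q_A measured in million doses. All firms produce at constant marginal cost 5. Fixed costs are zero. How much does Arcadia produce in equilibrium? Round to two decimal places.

Each firm earns π_i = (280 - 0.5Q)q_i - 5q_i.
Setting ∂π_i/∂q_i = 0 with rivals' quantities fixed: 275 - q_i - (1/2)q_j = 0.
By symmetry each firm produces the same amount; substituting q_j = q_i yields q_i = 275/(3/2) = 550/3.

183.33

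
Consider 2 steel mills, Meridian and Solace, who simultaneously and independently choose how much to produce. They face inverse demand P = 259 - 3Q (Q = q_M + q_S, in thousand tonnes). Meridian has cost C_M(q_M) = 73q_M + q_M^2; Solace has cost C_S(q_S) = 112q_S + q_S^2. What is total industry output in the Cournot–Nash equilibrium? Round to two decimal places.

Meridian's profit: π_M = (259 - 3Q)q_M - (73q_M + q_M²). Setting ∂π_M/∂q_M = 0: 186 - 8q_M - 3(q_S) = 0.
Solace's profit: π_S = (259 - 3Q)q_S - (112q_S + q_S²). Setting ∂π_S/∂q_S = 0: 147 - 8q_S - 3(q_M) = 0.
So q_M = (186 - 3q_S)/8 and q_S = (147 - 3q_M)/8.
Substituting one into the other gives q_M = 1047/55 and q_S = 618/55.
Total output Q = 1047/55 + 618/55 = 333/11.

30.27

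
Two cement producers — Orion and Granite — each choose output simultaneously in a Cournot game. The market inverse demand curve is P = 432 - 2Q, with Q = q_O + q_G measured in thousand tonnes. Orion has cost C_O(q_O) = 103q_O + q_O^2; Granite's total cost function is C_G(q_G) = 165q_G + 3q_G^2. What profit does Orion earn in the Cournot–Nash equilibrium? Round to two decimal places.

7266.14

Orion's profit: π_O = (432 - 2Q)q_O - (103q_O + q_O²). Setting ∂π_O/∂q_O = 0: 329 - 6q_O - 2(q_G) = 0.
Granite's profit: π_G = (432 - 2Q)q_G - (165q_G + 3q_G²). Setting ∂π_G/∂q_G = 0: 267 - 10q_G - 2(q_O) = 0.
So q_O = (329 - 2q_G)/6 and q_G = (267 - 2q_O)/10.
Solving the pair: q_O = 689/14, q_G = 118/7.
Price P = 432 - 2·(925/14) = 299.8571.
Orion's profit: 299.8571·(689/14) - 103·(689/14) - (689/14)² = 7266.1378.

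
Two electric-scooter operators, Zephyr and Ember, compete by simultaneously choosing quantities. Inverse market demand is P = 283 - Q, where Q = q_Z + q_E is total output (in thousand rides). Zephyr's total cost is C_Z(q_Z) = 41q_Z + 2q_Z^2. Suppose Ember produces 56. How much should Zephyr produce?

With the rival's output fixed at 56, Zephyr's profit is π_Z = (283 - 56 - q_Z)q_Z - (41q_Z + 2q_Z²) = (227 - q_Z)q_Z - (41q_Z + 2q_Z²).
∂π_Z/∂q_Z = 186 - 6q_Z = 0, so q_Z = 31.

31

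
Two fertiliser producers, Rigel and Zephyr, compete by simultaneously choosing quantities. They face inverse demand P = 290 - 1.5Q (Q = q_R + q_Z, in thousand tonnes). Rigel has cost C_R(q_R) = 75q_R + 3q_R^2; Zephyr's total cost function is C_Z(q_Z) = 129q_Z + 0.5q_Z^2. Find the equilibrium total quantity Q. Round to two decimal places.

51.70

Rigel's profit: π_R = (290 - 1.5Q)q_R - (75q_R + 3q_R²). Setting ∂π_R/∂q_R = 0: 215 - 9q_R - (3/2)(q_Z) = 0.
Zephyr's profit: π_Z = (290 - 1.5Q)q_Z - (129q_Z + (1/2)q_Z²). Setting ∂π_Z/∂q_Z = 0: 161 - 4q_Z - (3/2)(q_R) = 0.
So q_R = (215 - (3/2)q_Z)/9 and q_Z = (161 - (3/2)q_R)/4.
Solving the pair: q_R = 18.3259, q_Z = 1502/45.
Total output Q = 18.3259 + 1502/45 = 1396/27.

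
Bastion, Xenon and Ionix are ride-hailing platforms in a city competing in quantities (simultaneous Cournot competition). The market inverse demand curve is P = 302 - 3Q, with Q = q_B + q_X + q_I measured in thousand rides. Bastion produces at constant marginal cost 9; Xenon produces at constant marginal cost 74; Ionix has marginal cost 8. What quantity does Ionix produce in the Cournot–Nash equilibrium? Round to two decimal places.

Bastion's profit: π_B = (302 - 3Q)q_B - (9q_B). Setting ∂π_B/∂q_B = 0: 293 - 6q_B - 3(q_X + q_I) = 0.
Xenon's profit: π_X = (302 - 3Q)q_X - (74q_X). Setting ∂π_X/∂q_X = 0: 228 - 6q_X - 3(q_B + q_I) = 0.
Ionix's first-order condition: 294 - 6q_I - 3(q_B + q_X) = 0.
Adding the 3 first-order conditions: 815 − 12Q = 0, so Q = 815/12.
Back-substituting: q_B = (293 − 815/4)/3 = 119/4, q_X = (228 − 815/4)/3 = 97/12, q_I = (294 − 815/4)/3 = 361/12.

30.08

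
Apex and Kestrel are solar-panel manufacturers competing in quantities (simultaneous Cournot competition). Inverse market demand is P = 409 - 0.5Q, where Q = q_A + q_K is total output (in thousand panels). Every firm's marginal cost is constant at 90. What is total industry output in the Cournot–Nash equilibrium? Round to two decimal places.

425.33

Each firm earns π_i = (409 - 0.5Q)q_i - 90q_i.
Setting ∂π_i/∂q_i = 0 with rivals' quantities fixed: 319 - q_i - (1/2)q_j = 0.
By symmetry each firm produces the same amount; substituting q_j = q_i yields q_i = 319/(3/2) = 638/3.
Total output Q = 638/3 + 638/3 = 1276/3.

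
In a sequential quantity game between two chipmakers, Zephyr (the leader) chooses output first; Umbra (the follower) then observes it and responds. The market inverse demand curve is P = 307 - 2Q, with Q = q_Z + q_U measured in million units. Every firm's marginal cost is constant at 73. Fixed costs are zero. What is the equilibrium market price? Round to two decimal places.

131.50

Solve by backward induction. Given q_Z, the follower Umbra maximises π_U = (307 - 2q_Z - 2q_U)q_U - 73q_U.
∂π_U/∂q_U = 234 - 2q_Z - 4q_U = 0 gives the reaction function q_U = (234 - 2q_Z)/4.
Zephyr substitutes q_U(q_Z) into its own profit: π_Z = q_Z(307 - 2q_Z - (234 - 2q_Z)/2) - 73q_Z = (190 - q_Z)q_Z - 73q_Z.
The leader's first-order condition 117 - 2q_Z = 0 yields q_Z = 117/2.
Then q_U = (234 - 2·(117/2))/4 = 117/4.
Total output Q = 351/4, so price P = 307 - 2·(351/4) = 263/2.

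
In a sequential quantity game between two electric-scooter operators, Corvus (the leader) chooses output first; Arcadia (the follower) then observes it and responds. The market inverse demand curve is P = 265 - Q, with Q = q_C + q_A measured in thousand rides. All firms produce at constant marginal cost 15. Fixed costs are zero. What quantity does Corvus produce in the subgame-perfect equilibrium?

125

The follower Arcadia best-responds to any q_C: π_A = (265 - Q)q_A - 15q_A.
∂π_A/∂q_A = 250 - q_C - 2q_A = 0 gives the reaction function q_A = (250 - q_C)/2.
Corvus substitutes q_A(q_C) into its own profit: π_C = q_C(265 - q_C - (250 - q_C)/2) - 15q_C = (140 - (1/2)q_C)q_C - 15q_C.
Maximising: ∂π_C/∂q_C = 125 - q_C = 0, giving q_C = 125.
Then q_A = (250 - 125)/2 = 125/2.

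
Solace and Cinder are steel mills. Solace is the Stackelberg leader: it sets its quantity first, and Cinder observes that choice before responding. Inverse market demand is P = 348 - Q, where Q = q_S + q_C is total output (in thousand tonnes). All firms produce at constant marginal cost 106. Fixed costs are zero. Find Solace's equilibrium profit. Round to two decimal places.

The follower Cinder best-responds to any q_S: π_C = (348 - Q)q_C - 106q_C.
Follower FOC: 242 - q_S - 2q_C = 0, so q_C(q_S) = (242 - q_S)/2.
The leader anticipates this reaction. Substituting into P = 348 - Q gives P = 227 - (1/2)q_S, so π_S = (227 - (1/2)q_S)q_S - 106q_S.
Maximising: ∂π_S/∂q_S = 121 - q_S = 0, giving q_S = 121.
Then q_C = (242 - 121)/2 = 121/2.
Price P = 348 - 363/2 = 333/2.
Solace's profit: (333/2 - 106)·121 = 7320.5000.

7320.50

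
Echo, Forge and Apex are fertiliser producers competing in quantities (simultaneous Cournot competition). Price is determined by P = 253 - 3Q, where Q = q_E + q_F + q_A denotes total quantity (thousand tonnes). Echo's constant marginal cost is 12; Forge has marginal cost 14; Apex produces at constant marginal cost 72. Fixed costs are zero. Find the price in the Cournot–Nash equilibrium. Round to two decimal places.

Echo's profit: π_E = (253 - 3Q)q_E - (12q_E). Setting ∂π_E/∂q_E = 0: 241 - 6q_E - 3(q_F + q_A) = 0.
Forge's profit: π_F = (253 - 3Q)q_F - (14q_F). Setting ∂π_F/∂q_F = 0: 239 - 6q_F - 3(q_E + q_A) = 0.
Apex's profit: π_A = (253 - 3Q)q_A - (72q_A). Setting ∂π_A/∂q_A = 0: 181 - 6q_A - 3(q_E + q_F) = 0.
Adding the 3 first-order conditions: 661 − 12Q = 0, so Q = 661/12.
Back-substituting: q_E = (241 − 661/4)/3 = 101/4, q_F = (239 − 661/4)/3 = 295/12, q_A = (181 − 661/4)/3 = 21/4.
Total output Q = 661/12, so price P = 253 - 3·(661/12) = 351/4.

87.75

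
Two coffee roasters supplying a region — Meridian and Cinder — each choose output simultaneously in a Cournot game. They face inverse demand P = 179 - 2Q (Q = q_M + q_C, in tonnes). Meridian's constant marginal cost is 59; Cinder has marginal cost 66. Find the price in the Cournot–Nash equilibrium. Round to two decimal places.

Meridian's profit: π_M = (179 - 2Q)q_M - (59q_M). Setting ∂π_M/∂q_M = 0: 120 - 4q_M - 2(q_C) = 0.
Cinder's profit: π_C = (179 - 2Q)q_C - (66q_C). Setting ∂π_C/∂q_C = 0: 113 - 4q_C - 2(q_M) = 0.
Best responses: q_M = (120 - 2q_C)/4, q_C = (113 - 2q_M)/4.
Solving the pair: q_M = 127/6, q_C = 53/3.
Total output Q = 233/6, so price P = 179 - 2·(233/6) = 304/3.

101.33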